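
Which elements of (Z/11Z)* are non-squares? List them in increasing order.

2 6 7 8 10

Square k = 1,…,5 (k and 11−k give the same square):
1²=1, 2²=4, 3²=9, 4²≡5, 5²≡3 (mod 11).
The residues are {1, 3, 4, 5, 9}; the non-residues are the remaining 5 nonzero classes.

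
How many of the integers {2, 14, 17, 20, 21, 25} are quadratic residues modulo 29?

2

(2/29) = -1 → non-residue.
(14/29) = -1 → non-residue.
(17/29) = -1 → non-residue.
(20/29) = +1 → QR.
(21/29) = -1 → non-residue.
(25/29) = +1 → QR.
Total quadratic residues among the 6: 2.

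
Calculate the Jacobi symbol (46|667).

0

Pull out 2: since 667 ≡ 3 (mod 8), (2/667) = -1.
Reciprocity: 23 ≡ 3 and 667 ≡ 3 (mod 4), so (23/667) = −(667/23).
Reduce top mod 23: now compute (0/23).
Top reduces to 0: gcd > 1, so the symbol is 0.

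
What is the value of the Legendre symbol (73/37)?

1

First reduce: 73 ≡ 36 (mod 37).
Pull out 2^2: since 37 ≡ 5 (mod 8), (2/37) = -1, so (2/37)^2 = +1.
Reciprocity: 9 ≡ 1 and 37 ≡ 1 (mod 4), so (9/37) = +(37/9).
Reduce top mod 9: now compute (1/9).
Reached (1/9) = 1. Collecting the sign flips along the way, the symbol is +1.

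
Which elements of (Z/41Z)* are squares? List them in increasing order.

Square k = 1,…,20 (k and 41−k give the same square):
1²=1, 2²=4, 3²=9, 4²=16, 5²=25, 6²=36, 7²≡8, 8²≡23, 9²≡40, 10²≡18, 11²≡39, 12²≡21, 13²≡5, 14²≡32, 15²≡20, 16²≡10, 17²≡2, 18²≡37, 19²≡33, 20²≡31 (mod 41).
So the quadratic residues mod 41 are {1, 2, 4, 5, 8, 9, 10, 16, 18, 20, 21, 23, 25, 31, 32, 33, 36, 37, 39, 40}.

1 2 4 5 8 9 10 16 18 20 21 23 25 31 32 33 36 37 39 40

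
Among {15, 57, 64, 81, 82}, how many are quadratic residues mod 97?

2

(15/97) = -1 → non-residue.
(57/97) = -1 → non-residue.
(64/97) = +1 → QR.
(81/97) = +1 → QR.
(82/97) = -1 → non-residue.
Total quadratic residues among the 5: 2.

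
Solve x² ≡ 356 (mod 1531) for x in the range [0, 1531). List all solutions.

Since 1531 ≡ 3 (mod 4), a square root of 356 is 356^((1531+1)/4) = 356^383 mod 1531.
Repeated squaring: 356^2≡1194, 356^4≡275, 356^8≡606, 356^16≡1327, 356^32≡279, 356^64≡1291, 356^128≡953, 356^256≡326 (mod 1531).
356^383 = 356^(256+64+32+16+8+4+2+1) ≡ 176 (mod 1531).
Check: 176² = 30976 ≡ 356 (mod 1531). The two roots are 176 and 1355.

176, 1355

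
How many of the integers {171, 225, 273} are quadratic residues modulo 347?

(171/347) = -1 → non-residue.
(225/347) = +1 → QR.
(273/347) = -1 → non-residue.
Total quadratic residues among the 3: 1.

1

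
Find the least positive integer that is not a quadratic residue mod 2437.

(2/2437) = −1, so 2 is the smallest positive non-residue mod 2437.

2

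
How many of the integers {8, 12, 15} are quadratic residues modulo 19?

(8/19) = -1 → non-residue.
(12/19) = -1 → non-residue.
(15/19) = -1 → non-residue.
Total quadratic residues among the 3: 0.

0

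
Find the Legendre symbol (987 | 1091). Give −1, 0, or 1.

Euler's criterion: (987/1091) ≡ 987^545 (mod 1091).
987^2 ≡ 997 (mod 1091)
987^4 ≡ 108 (mod 1091)
987^8 ≡ 754 (mod 1091)
987^16 ≡ 105 (mod 1091)
987^32 ≡ 115 (mod 1091)
987^64 ≡ 133 (mod 1091)
987^128 ≡ 233 (mod 1091)
987^256 ≡ 830 (mod 1091)
987^512 ≡ 479 (mod 1091)
987^545 = 987^(512+32+1) ≡ 1 (mod 1091).
Result is 1, so (987/1091) = 1.

1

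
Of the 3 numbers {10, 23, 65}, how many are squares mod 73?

(10/73) = -1 → non-residue.
(23/73) = +1 → QR.
(65/73) = +1 → QR.
Total quadratic residues among the 3: 2.

2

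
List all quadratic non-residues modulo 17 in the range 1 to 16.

3,5,6,7,10,11,12,14

Square k = 1,…,8 (k and 17−k give the same square):
1²=1, 2²=4, 3²=9, 4²=16, 5²≡8, 6²≡2, 7²≡15, 8²≡13 (mod 17).
The residues are {1, 2, 4, 8, 9, 13, 15, 16}; the non-residues are the remaining 8 nonzero classes.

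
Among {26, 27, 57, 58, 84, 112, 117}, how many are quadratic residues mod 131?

5

(26/131) = -1 → non-residue.
(27/131) = +1 → QR.
(57/131) = -1 → non-residue.
(58/131) = +1 → QR.
(84/131) = +1 → QR.
(112/131) = +1 → QR.
(117/131) = +1 → QR.
Total quadratic residues among the 7: 5.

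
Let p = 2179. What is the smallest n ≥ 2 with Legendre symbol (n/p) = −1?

2

(2/2179) = −1, so 2 is the smallest positive non-residue mod 2179.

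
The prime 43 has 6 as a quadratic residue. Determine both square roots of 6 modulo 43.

7, 36

Since 43 ≡ 3 (mod 4), a square root of 6 is 6^((43+1)/4) = 6^11 mod 43.
Repeated squaring: 6^2≡36, 6^4≡6, 6^8≡36 (mod 43).
6^11 = 6^(8+2+1) ≡ 36 (mod 43).
Check: 36² = 1296 ≡ 6 (mod 43). The two roots are 7 and 36.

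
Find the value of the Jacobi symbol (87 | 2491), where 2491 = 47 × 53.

1

Reciprocity: 87 ≡ 3 and 2491 ≡ 3 (mod 4), so (87/2491) = −(2491/87).
Reduce top mod 87: now compute (55/87).
Reciprocity: 55 ≡ 3 and 87 ≡ 3 (mod 4), so (55/87) = −(87/55).
Reduce top mod 55: now compute (32/55).
Pull out 2^5: since 55 ≡ 7 (mod 8), (2/55) = +1, so (2/55)^5 = +1.
Reached (1/55) = 1. Collecting the sign flips along the way, the symbol is +1.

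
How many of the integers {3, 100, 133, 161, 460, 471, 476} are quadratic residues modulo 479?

(3/479) = +1 → QR.
(100/479) = +1 → QR.
(133/479) = -1 → non-residue.
(161/479) = +1 → QR.
(460/479) = +1 → QR.
(471/479) = -1 → non-residue.
(476/479) = -1 → non-residue.
Total quadratic residues among the 7: 4.

4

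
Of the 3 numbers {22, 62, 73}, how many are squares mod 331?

1

(22/331) = +1 → QR.
(62/331) = -1 → non-residue.
(73/331) = -1 → non-residue.
Total quadratic residues among the 3: 1.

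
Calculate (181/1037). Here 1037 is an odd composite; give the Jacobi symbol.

Reciprocity: 181 ≡ 1 and 1037 ≡ 1 (mod 4), so (181/1037) = +(1037/181).
Reduce top mod 181: now compute (132/181).
Pull out 2^2: since 181 ≡ 5 (mod 8), (2/181) = -1, so (2/181)^2 = +1.
Reciprocity: 33 ≡ 1 and 181 ≡ 1 (mod 4), so (33/181) = +(181/33).
Reduce top mod 33: now compute (16/33).
Pull out 2^4: since 33 ≡ 1 (mod 8), (2/33) = +1, so (2/33)^4 = +1.
Reached (1/33) = 1. Collecting the sign flips along the way, the symbol is +1.

1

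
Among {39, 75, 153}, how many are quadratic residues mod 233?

(39/233) = -1 → non-residue.
(75/233) = -1 → non-residue.
(153/233) = -1 → non-residue.
Total quadratic residues among the 3: 0.

0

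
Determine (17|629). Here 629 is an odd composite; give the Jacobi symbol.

Reciprocity: 17 ≡ 1 and 629 ≡ 1 (mod 4), so (17/629) = +(629/17).
Reduce top mod 17: now compute (0/17).
Top reduces to 0: gcd > 1, so the symbol is 0.

0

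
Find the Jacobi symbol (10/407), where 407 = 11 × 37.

Pull out 2: since 407 ≡ 7 (mod 8), (2/407) = +1.
Reciprocity: 5 ≡ 1 and 407 ≡ 3 (mod 4), so (5/407) = +(407/5).
Reduce top mod 5: now compute (2/5).
Pull out 2: since 5 ≡ 5 (mod 8), (2/5) = -1.
Reached (1/5) = 1. Collecting the sign flips along the way, the symbol is -1.

-1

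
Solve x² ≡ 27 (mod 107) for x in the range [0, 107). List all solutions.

53, 54

Since 107 ≡ 3 (mod 4), a square root of 27 is 27^((107+1)/4) = 27^27 mod 107.
Repeated squaring: 27^2≡87, 27^4≡79, 27^8≡35, 27^16≡48 (mod 107).
27^27 = 27^(16+8+2+1) ≡ 53 (mod 107).
Check: 53² = 2809 ≡ 27 (mod 107). The two roots are 53 and 54.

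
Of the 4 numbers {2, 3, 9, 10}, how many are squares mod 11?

2

(2/11) = -1 → non-residue.
(3/11) = +1 → QR.
(9/11) = +1 → QR.
(10/11) = -1 → non-residue.
Total quadratic residues among the 4: 2.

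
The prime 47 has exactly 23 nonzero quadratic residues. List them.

Square k = 1,…,23 (k and 47−k give the same square):
1²=1, 2²=4, 3²=9, 4²=16, 5²=25, 6²=36, 7²≡2, 8²≡17, 9²≡34, 10²≡6, 11²≡27, 12²≡3, 13²≡28, 14²≡8, 15²≡37, 16²≡21, 17²≡7, 18²≡42, 19²≡32, 20²≡24, 21²≡18, 22²≡14, 23²≡12 (mod 47).
So the quadratic residues mod 47 are {1, 2, 3, 4, 6, 7, 8, 9, 12, 14, 16, 17, 18, 21, 24, 25, 27, 28, 32, 34, 36, 37, 42}.

1,2,3,4,6,7,8,9,12,14,16,17,18,21,24,25,27,28,32,34,36,37,42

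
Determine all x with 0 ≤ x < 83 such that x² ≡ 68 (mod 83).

20, 63

Since 83 ≡ 3 (mod 4), a square root of 68 is 68^((83+1)/4) = 68^21 mod 83.
Repeated squaring: 68^2≡59, 68^4≡78, 68^8≡25, 68^16≡44 (mod 83).
68^21 = 68^(16+4+1) ≡ 63 (mod 83).
Check: 63² = 3969 ≡ 68 (mod 83). The two roots are 20 and 63.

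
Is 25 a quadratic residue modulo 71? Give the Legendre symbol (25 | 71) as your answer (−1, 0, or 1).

Reciprocity: 25 ≡ 1 and 71 ≡ 3 (mod 4), so (25/71) = +(71/25).
Reduce top mod 25: now compute (21/25).
Reciprocity: 21 ≡ 1 and 25 ≡ 1 (mod 4), so (21/25) = +(25/21).
Reduce top mod 21: now compute (4/21).
Pull out 2^2: since 21 ≡ 5 (mod 8), (2/21) = -1, so (2/21)^2 = +1.
Reached (1/21) = 1. Collecting the sign flips along the way, the symbol is +1.

1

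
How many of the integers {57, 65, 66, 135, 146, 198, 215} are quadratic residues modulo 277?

5

(57/277) = +1 → QR.
(65/277) = -1 → non-residue.
(66/277) = +1 → QR.
(135/277) = -1 → non-residue.
(146/277) = +1 → QR.
(198/277) = +1 → QR.
(215/277) = +1 → QR.
Total quadratic residues among the 7: 5.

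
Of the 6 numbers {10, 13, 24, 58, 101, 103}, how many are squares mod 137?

(10/137) = -1 → non-residue.
(13/137) = -1 → non-residue.
(24/137) = -1 → non-residue.
(58/137) = -1 → non-residue.
(101/137) = +1 → QR.
(103/137) = +1 → QR.
Total quadratic residues among the 6: 2.

2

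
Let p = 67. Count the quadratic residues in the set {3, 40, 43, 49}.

(3/67) = -1 → non-residue.
(40/67) = +1 → QR.
(43/67) = -1 → non-residue.
(49/67) = +1 → QR.
Total quadratic residues among the 4: 2.

2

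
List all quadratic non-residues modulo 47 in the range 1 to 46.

5,10,11,13,15,19,20,22,23,26,29,30,31,33,35,38,39,40,41,43,44,45,46

Square k = 1,…,23 (k and 47−k give the same square):
1²=1, 2²=4, 3²=9, 4²=16, 5²=25, 6²=36, 7²≡2, 8²≡17, 9²≡34, 10²≡6, 11²≡27, 12²≡3, 13²≡28, 14²≡8, 15²≡37, 16²≡21, 17²≡7, 18²≡42, 19²≡32, 20²≡24, 21²≡18, 22²≡14, 23²≡12 (mod 47).
The residues are {1, 2, 3, 4, 6, 7, 8, 9, 12, 14, 16, 17, 18, 21, 24, 25, 27, 28, 32, 34, 36, 37, 42}; the non-residues are the remaining 23 nonzero classes.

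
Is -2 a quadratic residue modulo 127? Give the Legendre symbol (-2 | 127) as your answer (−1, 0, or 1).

Euler's criterion: (-2/127) ≡ 125^63 (mod 127).
125^2 ≡ 4 (mod 127)
125^4 ≡ 16 (mod 127)
125^8 ≡ 2 (mod 127)
125^16 ≡ 4 (mod 127)
125^32 ≡ 16 (mod 127)
125^63 = 125^(32+16+8+4+2+1) ≡ 126 (mod 127).
Result is 126 ≡ −1, so (-2/127) = −1.

-1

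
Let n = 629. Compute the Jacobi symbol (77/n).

1

Reciprocity: 77 ≡ 1 and 629 ≡ 1 (mod 4), so (77/629) = +(629/77).
Reduce top mod 77: now compute (13/77).
Reciprocity: 13 ≡ 1 and 77 ≡ 1 (mod 4), so (13/77) = +(77/13).
Reduce top mod 13: now compute (12/13).
Pull out 2^2: since 13 ≡ 5 (mod 8), (2/13) = -1, so (2/13)^2 = +1.
Reciprocity: 3 ≡ 3 and 13 ≡ 1 (mod 4), so (3/13) = +(13/3).
Reduce top mod 3: now compute (1/3).
Reached (1/3) = 1. Collecting the sign flips along the way, the symbol is +1.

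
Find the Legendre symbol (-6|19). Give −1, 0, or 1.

Euler's criterion: (-6/19) ≡ 13^9 (mod 19).
13^2 ≡ 17 (mod 19)
13^4 ≡ 4 (mod 19)
13^8 ≡ 16 (mod 19)
13^9 = 13^(8+1) ≡ 18 (mod 19).
Result is 18 ≡ −1, so (-6/19) = −1.

-1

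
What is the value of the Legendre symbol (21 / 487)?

1

Reciprocity: 21 ≡ 1 and 487 ≡ 3 (mod 4), so (21/487) = +(487/21).
Reduce top mod 21: now compute (4/21).
Pull out 2^2: since 21 ≡ 5 (mod 8), (2/21) = -1, so (2/21)^2 = +1.
Reached (1/21) = 1. Collecting the sign flips along the way, the symbol is +1.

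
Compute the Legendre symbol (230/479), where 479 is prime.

1

Pull out 2: since 479 ≡ 7 (mod 8), (2/479) = +1.
Reciprocity: 115 ≡ 3 and 479 ≡ 3 (mod 4), so (115/479) = −(479/115).
Reduce top mod 115: now compute (19/115).
Reciprocity: 19 ≡ 3 and 115 ≡ 3 (mod 4), so (19/115) = −(115/19).
Reduce top mod 19: now compute (1/19).
Reached (1/19) = 1. Collecting the sign flips along the way, the symbol is +1.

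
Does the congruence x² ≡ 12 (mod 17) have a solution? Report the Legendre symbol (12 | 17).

-1

Pull out 2^2: since 17 ≡ 1 (mod 8), (2/17) = +1, so (2/17)^2 = +1.
Reciprocity: 3 ≡ 3 and 17 ≡ 1 (mod 4), so (3/17) = +(17/3).
Reduce top mod 3: now compute (2/3).
Pull out 2: since 3 ≡ 3 (mod 8), (2/3) = -1.
Reached (1/3) = 1. Collecting the sign flips along the way, the symbol is -1.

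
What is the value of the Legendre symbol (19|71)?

1

Reciprocity: 19 ≡ 3 and 71 ≡ 3 (mod 4), so (19/71) = −(71/19).
Reduce top mod 19: now compute (14/19).
Pull out 2: since 19 ≡ 3 (mod 8), (2/19) = -1.
Reciprocity: 7 ≡ 3 and 19 ≡ 3 (mod 4), so (7/19) = −(19/7).
Reduce top mod 7: now compute (5/7).
Reciprocity: 5 ≡ 1 and 7 ≡ 3 (mod 4), so (5/7) = +(7/5).
Reduce top mod 5: now compute (2/5).
Pull out 2: since 5 ≡ 5 (mod 8), (2/5) = -1.
Reached (1/5) = 1. Collecting the sign flips along the way, the symbol is +1.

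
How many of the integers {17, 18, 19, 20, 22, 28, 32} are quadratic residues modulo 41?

3

(17/41) = -1 → non-residue.
(18/41) = +1 → QR.
(19/41) = -1 → non-residue.
(20/41) = +1 → QR.
(22/41) = -1 → non-residue.
(28/41) = -1 → non-residue.
(32/41) = +1 → QR.
Total quadratic residues among the 7: 3.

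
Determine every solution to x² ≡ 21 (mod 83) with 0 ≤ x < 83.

Since 83 ≡ 3 (mod 4), a square root of 21 is 21^((83+1)/4) = 21^21 mod 83.
Repeated squaring: 21^2≡26, 21^4≡12, 21^8≡61, 21^16≡69 (mod 83).
21^21 = 21^(16+4+1) ≡ 41 (mod 83).
Check: 41² = 1681 ≡ 21 (mod 83). The two roots are 41 and 42.

41, 42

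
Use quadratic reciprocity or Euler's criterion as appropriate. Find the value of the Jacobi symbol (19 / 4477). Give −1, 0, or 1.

-1

Reciprocity: 19 ≡ 3 and 4477 ≡ 1 (mod 4), so (19/4477) = +(4477/19).
Reduce top mod 19: now compute (12/19).
Pull out 2^2: since 19 ≡ 3 (mod 8), (2/19) = -1, so (2/19)^2 = +1.
Reciprocity: 3 ≡ 3 and 19 ≡ 3 (mod 4), so (3/19) = −(19/3).
Reduce top mod 3: now compute (1/3).
Reached (1/3) = 1. Collecting the sign flips along the way, the symbol is -1.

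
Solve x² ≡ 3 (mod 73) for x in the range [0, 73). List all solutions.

73 ≡ 1 (mod 4), so we find a root by search.
Trying successive values, 21² = 441 ≡ 3 (mod 73). The other root is 73 − 21 = 52.

21, 52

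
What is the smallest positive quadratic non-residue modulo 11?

2

(2/11) = −1, so 2 is the smallest positive non-residue mod 11.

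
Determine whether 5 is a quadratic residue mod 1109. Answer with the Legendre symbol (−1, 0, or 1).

Reciprocity: 5 ≡ 1 and 1109 ≡ 1 (mod 4), so (5/1109) = +(1109/5).
Reduce top mod 5: now compute (4/5).
Pull out 2^2: since 5 ≡ 5 (mod 8), (2/5) = -1, so (2/5)^2 = +1.
Reached (1/5) = 1. Collecting the sign flips along the way, the symbol is +1.

1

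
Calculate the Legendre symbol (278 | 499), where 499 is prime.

-1

Pull out 2: since 499 ≡ 3 (mod 8), (2/499) = -1.
Reciprocity: 139 ≡ 3 and 499 ≡ 3 (mod 4), so (139/499) = −(499/139).
Reduce top mod 139: now compute (82/139).
Pull out 2: since 139 ≡ 3 (mod 8), (2/139) = -1.
Reciprocity: 41 ≡ 1 and 139 ≡ 3 (mod 4), so (41/139) = +(139/41).
Reduce top mod 41: now compute (16/41).
Pull out 2^4: since 41 ≡ 1 (mod 8), (2/41) = +1, so (2/41)^4 = +1.
Reached (1/41) = 1. Collecting the sign flips along the way, the symbol is -1.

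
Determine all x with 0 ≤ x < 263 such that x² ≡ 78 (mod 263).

Since 263 ≡ 3 (mod 4), a square root of 78 is 78^((263+1)/4) = 78^66 mod 263.
Repeated squaring: 78^2≡35, 78^4≡173, 78^8≡210, 78^16≡179, 78^32≡218, 78^64≡184 (mod 263).
78^66 = 78^(64+2) ≡ 128 (mod 263).
Check: 128² = 16384 ≡ 78 (mod 263). The two roots are 128 and 135.

128, 135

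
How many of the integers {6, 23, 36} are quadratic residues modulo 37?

1

(6/37) = -1 → non-residue.
(23/37) = -1 → non-residue.
(36/37) = +1 → QR.
Total quadratic residues among the 3: 1.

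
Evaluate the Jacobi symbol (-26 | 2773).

First reduce: -26 ≡ 2747 (mod 2773).
Reciprocity: 2747 ≡ 3 and 2773 ≡ 1 (mod 4), so (2747/2773) = +(2773/2747).
Reduce top mod 2747: now compute (26/2747).
Pull out 2: since 2747 ≡ 3 (mod 8), (2/2747) = -1.
Reciprocity: 13 ≡ 1 and 2747 ≡ 3 (mod 4), so (13/2747) = +(2747/13).
Reduce top mod 13: now compute (4/13).
Pull out 2^2: since 13 ≡ 5 (mod 8), (2/13) = -1, so (2/13)^2 = +1.
Reached (1/13) = 1. Collecting the sign flips along the way, the symbol is -1.

-1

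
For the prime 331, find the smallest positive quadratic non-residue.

2

(2/331) = −1, so 2 is the smallest positive non-residue mod 331.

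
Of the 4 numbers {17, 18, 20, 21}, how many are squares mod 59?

3

(17/59) = +1 → QR.
(18/59) = -1 → non-residue.
(20/59) = +1 → QR.
(21/59) = +1 → QR.
Total quadratic residues among the 4: 3.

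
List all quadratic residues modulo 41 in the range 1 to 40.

1,2,4,5,8,9,10,16,18,20,21,23,25,31,32,33,36,37,39,40

Square k = 1,…,20 (k and 41−k give the same square):
1²=1, 2²=4, 3²=9, 4²=16, 5²=25, 6²=36, 7²≡8, 8²≡23, 9²≡40, 10²≡18, 11²≡39, 12²≡21, 13²≡5, 14²≡32, 15²≡20, 16²≡10, 17²≡2, 18²≡37, 19²≡33, 20²≡31 (mod 41).
So the quadratic residues mod 41 are {1, 2, 4, 5, 8, 9, 10, 16, 18, 20, 21, 23, 25, 31, 32, 33, 36, 37, 39, 40}.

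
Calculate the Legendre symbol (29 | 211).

Euler's criterion: (29/211) ≡ 29^105 (mod 211).
29^2 ≡ 208 (mod 211)
29^4 ≡ 9 (mod 211)
29^8 ≡ 81 (mod 211)
29^16 ≡ 20 (mod 211)
29^32 ≡ 189 (mod 211)
29^64 ≡ 62 (mod 211)
29^105 = 29^(64+32+8+1) ≡ 210 (mod 211).
Result is 210 ≡ −1, so (29/211) = −1.

-1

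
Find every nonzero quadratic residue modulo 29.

Square k = 1,…,14 (k and 29−k give the same square):
1²=1, 2²=4, 3²=9, 4²=16, 5²=25, 6²≡7, 7²≡20, 8²≡6, 9²≡23, 10²≡13, 11²≡5, 12²≡28, 13²≡24, 14²≡22 (mod 29).
So the quadratic residues mod 29 are {1, 4, 5, 6, 7, 9, 13, 16, 20, 22, 23, 24, 25, 28}.

1 4 5 6 7 9 13 16 20 22 23 24 25 28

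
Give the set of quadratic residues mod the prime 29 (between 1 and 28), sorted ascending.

1,4,5,6,7,9,13,16,20,22,23,24,25,28

Square k = 1,…,14 (k and 29−k give the same square):
1²=1, 2²=4, 3²=9, 4²=16, 5²=25, 6²≡7, 7²≡20, 8²≡6, 9²≡23, 10²≡13, 11²≡5, 12²≡28, 13²≡24, 14²≡22 (mod 29).
So the quadratic residues mod 29 are {1, 4, 5, 6, 7, 9, 13, 16, 20, 22, 23, 24, 25, 28}.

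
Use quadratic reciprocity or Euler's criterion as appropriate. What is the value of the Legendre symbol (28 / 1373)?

Pull out 2^2: since 1373 ≡ 5 (mod 8), (2/1373) = -1, so (2/1373)^2 = +1.
Reciprocity: 7 ≡ 3 and 1373 ≡ 1 (mod 4), so (7/1373) = +(1373/7).
Reduce top mod 7: now compute (1/7).
Reached (1/7) = 1. Collecting the sign flips along the way, the symbol is +1.

1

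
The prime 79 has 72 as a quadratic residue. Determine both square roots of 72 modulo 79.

25, 54

Since 79 ≡ 3 (mod 4), a square root of 72 is 72^((79+1)/4) = 72^20 mod 79.
Repeated squaring: 72^2≡49, 72^4≡31, 72^8≡13, 72^16≡11 (mod 79).
72^20 = 72^(16+4) ≡ 25 (mod 79).
Check: 25² = 625 ≡ 72 (mod 79). The two roots are 25 and 54.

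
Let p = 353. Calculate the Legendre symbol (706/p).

0

First reduce: 706 ≡ 0 (mod 353).
Top reduces to 0: gcd > 1, so the symbol is 0.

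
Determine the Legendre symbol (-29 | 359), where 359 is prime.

First reduce: -29 ≡ 330 (mod 359).
Pull out 2: since 359 ≡ 7 (mod 8), (2/359) = +1.
Reciprocity: 165 ≡ 1 and 359 ≡ 3 (mod 4), so (165/359) = +(359/165).
Reduce top mod 165: now compute (29/165).
Reciprocity: 29 ≡ 1 and 165 ≡ 1 (mod 4), so (29/165) = +(165/29).
Reduce top mod 29: now compute (20/29).
Pull out 2^2: since 29 ≡ 5 (mod 8), (2/29) = -1, so (2/29)^2 = +1.
Reciprocity: 5 ≡ 1 and 29 ≡ 1 (mod 4), so (5/29) = +(29/5).
Reduce top mod 5: now compute (4/5).
Pull out 2^2: since 5 ≡ 5 (mod 8), (2/5) = -1, so (2/5)^2 = +1.
Reached (1/5) = 1. Collecting the sign flips along the way, the symbol is +1.

1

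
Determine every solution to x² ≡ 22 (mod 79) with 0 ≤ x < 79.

Since 79 ≡ 3 (mod 4), a square root of 22 is 22^((79+1)/4) = 22^20 mod 79.
Repeated squaring: 22^2≡10, 22^4≡21, 22^8≡46, 22^16≡62 (mod 79).
22^20 = 22^(16+4) ≡ 38 (mod 79).
Check: 38² = 1444 ≡ 22 (mod 79). The two roots are 38 and 41.

38, 41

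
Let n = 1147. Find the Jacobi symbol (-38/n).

First reduce: -38 ≡ 1109 (mod 1147).
Reciprocity: 1109 ≡ 1 and 1147 ≡ 3 (mod 4), so (1109/1147) = +(1147/1109).
Reduce top mod 1109: now compute (38/1109).
Pull out 2: since 1109 ≡ 5 (mod 8), (2/1109) = -1.
Reciprocity: 19 ≡ 3 and 1109 ≡ 1 (mod 4), so (19/1109) = +(1109/19).
Reduce top mod 19: now compute (7/19).
Reciprocity: 7 ≡ 3 and 19 ≡ 3 (mod 4), so (7/19) = −(19/7).
Reduce top mod 7: now compute (5/7).
Reciprocity: 5 ≡ 1 and 7 ≡ 3 (mod 4), so (5/7) = +(7/5).
Reduce top mod 5: now compute (2/5).
Pull out 2: since 5 ≡ 5 (mod 8), (2/5) = -1.
Reached (1/5) = 1. Collecting the sign flips along the way, the symbol is -1.

-1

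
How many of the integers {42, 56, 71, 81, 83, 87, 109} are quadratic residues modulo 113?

5

(42/113) = -1 → non-residue.
(56/113) = +1 → QR.
(71/113) = -1 → non-residue.
(81/113) = +1 → QR.
(83/113) = +1 → QR.
(87/113) = +1 → QR.
(109/113) = +1 → QR.
Total quadratic residues among the 7: 5.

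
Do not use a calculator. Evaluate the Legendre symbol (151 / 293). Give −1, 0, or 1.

Reciprocity: 151 ≡ 3 and 293 ≡ 1 (mod 4), so (151/293) = +(293/151).
Reduce top mod 151: now compute (142/151).
Pull out 2: since 151 ≡ 7 (mod 8), (2/151) = +1.
Reciprocity: 71 ≡ 3 and 151 ≡ 3 (mod 4), so (71/151) = −(151/71).
Reduce top mod 71: now compute (9/71).
Reciprocity: 9 ≡ 1 and 71 ≡ 3 (mod 4), so (9/71) = +(71/9).
Reduce top mod 9: now compute (8/9).
Pull out 2^3: since 9 ≡ 1 (mod 8), (2/9) = +1, so (2/9)^3 = +1.
Reached (1/9) = 1. Collecting the sign flips along the way, the symbol is -1.

-1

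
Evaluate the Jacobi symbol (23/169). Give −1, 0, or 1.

Reciprocity: 23 ≡ 3 and 169 ≡ 1 (mod 4), so (23/169) = +(169/23).
Reduce top mod 23: now compute (8/23).
Pull out 2^3: since 23 ≡ 7 (mod 8), (2/23) = +1, so (2/23)^3 = +1.
Reached (1/23) = 1. Collecting the sign flips along the way, the symbol is +1.

1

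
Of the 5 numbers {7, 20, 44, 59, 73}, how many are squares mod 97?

2

(7/97) = -1 → non-residue.
(20/97) = -1 → non-residue.
(44/97) = +1 → QR.
(59/97) = -1 → non-residue.
(73/97) = +1 → QR.
Total quadratic residues among the 5: 2.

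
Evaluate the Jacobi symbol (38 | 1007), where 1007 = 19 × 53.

Pull out 2: since 1007 ≡ 7 (mod 8), (2/1007) = +1.
Reciprocity: 19 ≡ 3 and 1007 ≡ 3 (mod 4), so (19/1007) = −(1007/19).
Reduce top mod 19: now compute (0/19).
Top reduces to 0: gcd > 1, so the symbol is 0.

0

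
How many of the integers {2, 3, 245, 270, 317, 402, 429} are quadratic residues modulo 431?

(2/431) = +1 → QR.
(3/431) = +1 → QR.
(245/431) = +1 → QR.
(270/431) = +1 → QR.
(317/431) = -1 → non-residue.
(402/431) = -1 → non-residue.
(429/431) = -1 → non-residue.
Total quadratic residues among the 7: 4.

4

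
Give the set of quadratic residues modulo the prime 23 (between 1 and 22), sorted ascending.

Square k = 1,…,11 (k and 23−k give the same square):
1²=1, 2²=4, 3²=9, 4²=16, 5²≡2, 6²≡13, 7²≡3, 8²≡18, 9²≡12, 10²≡8, 11²≡6 (mod 23).
So the quadratic residues mod 23 are {1, 2, 3, 4, 6, 8, 9, 12, 13, 16, 18}.

1,2,3,4,6,8,9,12,13,16,18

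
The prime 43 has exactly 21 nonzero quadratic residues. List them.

1, 4, 6, 9, 10, 11, 13, 14, 15, 16, 17, 21, 23, 24, 25, 31, 35, 36, 38, 40, 41

Square k = 1,…,21 (k and 43−k give the same square):
1²=1, 2²=4, 3²=9, 4²=16, 5²=25, 6²=36, 7²≡6, 8²≡21, 9²≡38, 10²≡14, 11²≡35, 12²≡15, 13²≡40, 14²≡24, 15²≡10, 16²≡41, 17²≡31, 18²≡23, 19²≡17, 20²≡13, 21²≡11 (mod 43).
So the quadratic residues mod 43 are {1, 4, 6, 9, 10, 11, 13, 14, 15, 16, 17, 21, 23, 24, 25, 31, 35, 36, 38, 40, 41}.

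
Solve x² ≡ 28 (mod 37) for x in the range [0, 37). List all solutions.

18, 19

37 ≡ 1 (mod 4), so we find a root by search.
Trying successive values, 18² = 324 ≡ 28 (mod 37). The other root is 37 − 18 = 19.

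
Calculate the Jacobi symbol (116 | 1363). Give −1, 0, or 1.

0

Pull out 2^2: since 1363 ≡ 3 (mod 8), (2/1363) = -1, so (2/1363)^2 = +1.
Reciprocity: 29 ≡ 1 and 1363 ≡ 3 (mod 4), so (29/1363) = +(1363/29).
Reduce top mod 29: now compute (0/29).
Top reduces to 0: gcd > 1, so the symbol is 0.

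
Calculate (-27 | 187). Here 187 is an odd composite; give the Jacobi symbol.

1

First reduce: -27 ≡ 160 (mod 187).
Pull out 2^5: since 187 ≡ 3 (mod 8), (2/187) = -1, so (2/187)^5 = -1.
Reciprocity: 5 ≡ 1 and 187 ≡ 3 (mod 4), so (5/187) = +(187/5).
Reduce top mod 5: now compute (2/5).
Pull out 2: since 5 ≡ 5 (mod 8), (2/5) = -1.
Reached (1/5) = 1. Collecting the sign flips along the way, the symbol is +1.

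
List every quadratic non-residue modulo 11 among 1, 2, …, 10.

Square k = 1,…,5 (k and 11−k give the same square):
1²=1, 2²=4, 3²=9, 4²≡5, 5²≡3 (mod 11).
The residues are {1, 3, 4, 5, 9}; the non-residues are the remaining 5 nonzero classes.

2, 6, 7, 8, 10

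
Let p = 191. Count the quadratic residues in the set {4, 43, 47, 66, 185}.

(4/191) = +1 → QR.
(43/191) = +1 → QR.
(47/191) = -1 → non-residue.
(66/191) = -1 → non-residue.
(185/191) = -1 → non-residue.
Total quadratic residues among the 5: 2.

2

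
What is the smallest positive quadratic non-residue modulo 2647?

(2/2647) = +1, so 2 is a residue.
(3/2647) = −1, so 3 is the smallest positive non-residue mod 2647.

3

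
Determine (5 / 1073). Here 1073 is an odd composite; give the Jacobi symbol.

-1

Reciprocity: 5 ≡ 1 and 1073 ≡ 1 (mod 4), so (5/1073) = +(1073/5).
Reduce top mod 5: now compute (3/5).
Reciprocity: 3 ≡ 3 and 5 ≡ 1 (mod 4), so (3/5) = +(5/3).
Reduce top mod 3: now compute (2/3).
Pull out 2: since 3 ≡ 3 (mod 8), (2/3) = -1.
Reached (1/3) = 1. Collecting the sign flips along the way, the symbol is -1.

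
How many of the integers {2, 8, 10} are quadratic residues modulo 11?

(2/11) = -1 → non-residue.
(8/11) = -1 → non-residue.
(10/11) = -1 → non-residue.
Total quadratic residues among the 3: 0.

0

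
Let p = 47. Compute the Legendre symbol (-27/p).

-1

First reduce: -27 ≡ 20 (mod 47).
Pull out 2^2: since 47 ≡ 7 (mod 8), (2/47) = +1, so (2/47)^2 = +1.
Reciprocity: 5 ≡ 1 and 47 ≡ 3 (mod 4), so (5/47) = +(47/5).
Reduce top mod 5: now compute (2/5).
Pull out 2: since 5 ≡ 5 (mod 8), (2/5) = -1.
Reached (1/5) = 1. Collecting the sign flips along the way, the symbol is -1.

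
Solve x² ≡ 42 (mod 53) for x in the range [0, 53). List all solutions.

53 ≡ 1 (mod 4), so we find a root by search.
Trying successive values, 25² = 625 ≡ 42 (mod 53). The other root is 53 − 25 = 28.

25, 28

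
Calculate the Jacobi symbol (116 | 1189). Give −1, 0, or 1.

0

Pull out 2^2: since 1189 ≡ 5 (mod 8), (2/1189) = -1, so (2/1189)^2 = +1.
Reciprocity: 29 ≡ 1 and 1189 ≡ 1 (mod 4), so (29/1189) = +(1189/29).
Reduce top mod 29: now compute (0/29).
Top reduces to 0: gcd > 1, so the symbol is 0.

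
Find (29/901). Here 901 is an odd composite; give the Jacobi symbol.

Reciprocity: 29 ≡ 1 and 901 ≡ 1 (mod 4), so (29/901) = +(901/29).
Reduce top mod 29: now compute (2/29).
Pull out 2: since 29 ≡ 5 (mod 8), (2/29) = -1.
Reached (1/29) = 1. Collecting the sign flips along the way, the symbol is -1.

-1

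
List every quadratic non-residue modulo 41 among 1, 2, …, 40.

Square k = 1,…,20 (k and 41−k give the same square):
1²=1, 2²=4, 3²=9, 4²=16, 5²=25, 6²=36, 7²≡8, 8²≡23, 9²≡40, 10²≡18, 11²≡39, 12²≡21, 13²≡5, 14²≡32, 15²≡20, 16²≡10, 17²≡2, 18²≡37, 19²≡33, 20²≡31 (mod 41).
The residues are {1, 2, 4, 5, 8, 9, 10, 16, 18, 20, 21, 23, 25, 31, 32, 33, 36, 37, 39, 40}; the non-residues are the remaining 20 nonzero classes.

3 6 7 11 12 13 14 15 17 19 22 24 26 27 28 29 30 34 35 38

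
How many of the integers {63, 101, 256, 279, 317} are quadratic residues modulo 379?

(63/379) = -1 → non-residue.
(101/379) = +1 → QR.
(256/379) = +1 → QR.
(279/379) = -1 → non-residue.
(317/379) = -1 → non-residue.
Total quadratic residues among the 5: 2.

2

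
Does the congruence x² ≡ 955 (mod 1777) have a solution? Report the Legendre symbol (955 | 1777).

Reciprocity: 955 ≡ 3 and 1777 ≡ 1 (mod 4), so (955/1777) = +(1777/955).
Reduce top mod 955: now compute (822/955).
Pull out 2: since 955 ≡ 3 (mod 8), (2/955) = -1.
Reciprocity: 411 ≡ 3 and 955 ≡ 3 (mod 4), so (411/955) = −(955/411).
Reduce top mod 411: now compute (133/411).
Reciprocity: 133 ≡ 1 and 411 ≡ 3 (mod 4), so (133/411) = +(411/133).
Reduce top mod 133: now compute (12/133).
Pull out 2^2: since 133 ≡ 5 (mod 8), (2/133) = -1, so (2/133)^2 = +1.
Reciprocity: 3 ≡ 3 and 133 ≡ 1 (mod 4), so (3/133) = +(133/3).
Reduce top mod 3: now compute (1/3).
Reached (1/3) = 1. Collecting the sign flips along the way, the symbol is +1.

1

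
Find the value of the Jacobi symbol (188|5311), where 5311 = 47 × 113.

0

Pull out 2^2: since 5311 ≡ 7 (mod 8), (2/5311) = +1, so (2/5311)^2 = +1.
Reciprocity: 47 ≡ 3 and 5311 ≡ 3 (mod 4), so (47/5311) = −(5311/47).
Reduce top mod 47: now compute (0/47).
Top reduces to 0: gcd > 1, so the symbol is 0.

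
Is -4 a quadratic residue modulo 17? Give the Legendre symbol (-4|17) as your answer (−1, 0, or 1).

1

First reduce: -4 ≡ 13 (mod 17).
Reciprocity: 13 ≡ 1 and 17 ≡ 1 (mod 4), so (13/17) = +(17/13).
Reduce top mod 13: now compute (4/13).
Pull out 2^2: since 13 ≡ 5 (mod 8), (2/13) = -1, so (2/13)^2 = +1.
Reached (1/13) = 1. Collecting the sign flips along the way, the symbol is +1.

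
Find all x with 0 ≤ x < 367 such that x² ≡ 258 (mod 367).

25, 342

Since 367 ≡ 3 (mod 4), a square root of 258 is 258^((367+1)/4) = 258^92 mod 367.
Repeated squaring: 258^2≡137, 258^4≡52, 258^8≡135, 258^16≡242, 258^32≡211, 258^64≡114 (mod 367).
258^92 = 258^(64+16+8+4) ≡ 25 (mod 367).
Check: 25² = 625 ≡ 258 (mod 367). The two roots are 25 and 342.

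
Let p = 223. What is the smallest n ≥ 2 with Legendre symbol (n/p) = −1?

(2/223) = +1, so 2 is a residue.
(3/223) = −1, so 3 is the smallest positive non-residue mod 223.

3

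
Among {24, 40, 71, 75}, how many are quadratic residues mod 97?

2

(24/97) = +1 → QR.
(40/97) = -1 → non-residue.
(71/97) = -1 → non-residue.
(75/97) = +1 → QR.
Total quadratic residues among the 4: 2.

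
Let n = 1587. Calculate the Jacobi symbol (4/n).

1

Pull out 2^2: since 1587 ≡ 3 (mod 8), (2/1587) = -1, so (2/1587)^2 = +1.
Reached (1/1587) = 1. Collecting the sign flips along the way, the symbol is +1.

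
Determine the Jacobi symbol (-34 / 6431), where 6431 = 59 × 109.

First reduce: -34 ≡ 6397 (mod 6431).
Reciprocity: 6397 ≡ 1 and 6431 ≡ 3 (mod 4), so (6397/6431) = +(6431/6397).
Reduce top mod 6397: now compute (34/6397).
Pull out 2: since 6397 ≡ 5 (mod 8), (2/6397) = -1.
Reciprocity: 17 ≡ 1 and 6397 ≡ 1 (mod 4), so (17/6397) = +(6397/17).
Reduce top mod 17: now compute (5/17).
Reciprocity: 5 ≡ 1 and 17 ≡ 1 (mod 4), so (5/17) = +(17/5).
Reduce top mod 5: now compute (2/5).
Pull out 2: since 5 ≡ 5 (mod 8), (2/5) = -1.
Reached (1/5) = 1. Collecting the sign flips along the way, the symbol is +1.

1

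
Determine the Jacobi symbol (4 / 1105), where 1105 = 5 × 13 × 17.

Pull out 2^2: since 1105 ≡ 1 (mod 8), (2/1105) = +1, so (2/1105)^2 = +1.
Reached (1/1105) = 1. Collecting the sign flips along the way, the symbol is +1.

1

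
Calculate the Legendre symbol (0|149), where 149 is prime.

0

Top reduces to 0: gcd > 1, so the symbol is 0.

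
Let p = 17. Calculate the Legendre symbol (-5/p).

First reduce: -5 ≡ 12 (mod 17).
Pull out 2^2: since 17 ≡ 1 (mod 8), (2/17) = +1, so (2/17)^2 = +1.
Reciprocity: 3 ≡ 3 and 17 ≡ 1 (mod 4), so (3/17) = +(17/3).
Reduce top mod 3: now compute (2/3).
Pull out 2: since 3 ≡ 3 (mod 8), (2/3) = -1.
Reached (1/3) = 1. Collecting the sign flips along the way, the symbol is -1.

-1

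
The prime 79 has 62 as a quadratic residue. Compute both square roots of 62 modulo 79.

Since 79 ≡ 3 (mod 4), a square root of 62 is 62^((79+1)/4) = 62^20 mod 79.
Repeated squaring: 62^2≡52, 62^4≡18, 62^8≡8, 62^16≡64 (mod 79).
62^20 = 62^(16+4) ≡ 46 (mod 79).
Check: 46² = 2116 ≡ 62 (mod 79). The two roots are 33 and 46.

33, 46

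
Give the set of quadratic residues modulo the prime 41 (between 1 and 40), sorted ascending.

1, 2, 4, 5, 8, 9, 10, 16, 18, 20, 21, 23, 25, 31, 32, 33, 36, 37, 39, 40

Square k = 1,…,20 (k and 41−k give the same square):
1²=1, 2²=4, 3²=9, 4²=16, 5²=25, 6²=36, 7²≡8, 8²≡23, 9²≡40, 10²≡18, 11²≡39, 12²≡21, 13²≡5, 14²≡32, 15²≡20, 16²≡10, 17²≡2, 18²≡37, 19²≡33, 20²≡31 (mod 41).
So the quadratic residues mod 41 are {1, 2, 4, 5, 8, 9, 10, 16, 18, 20, 21, 23, 25, 31, 32, 33, 36, 37, 39, 40}.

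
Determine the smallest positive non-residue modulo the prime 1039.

3

(2/1039) = +1, so 2 is a residue.
(3/1039) = −1, so 3 is the smallest positive non-residue mod 1039.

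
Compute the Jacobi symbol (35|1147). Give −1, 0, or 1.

-1

Reciprocity: 35 ≡ 3 and 1147 ≡ 3 (mod 4), so (35/1147) = −(1147/35).
Reduce top mod 35: now compute (27/35).
Reciprocity: 27 ≡ 3 and 35 ≡ 3 (mod 4), so (27/35) = −(35/27).
Reduce top mod 27: now compute (8/27).
Pull out 2^3: since 27 ≡ 3 (mod 8), (2/27) = -1, so (2/27)^3 = -1.
Reached (1/27) = 1. Collecting the sign flips along the way, the symbol is -1.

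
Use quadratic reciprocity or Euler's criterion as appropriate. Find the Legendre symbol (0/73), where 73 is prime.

0

Top reduces to 0: gcd > 1, so the symbol is 0.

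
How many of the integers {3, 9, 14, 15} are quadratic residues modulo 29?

(3/29) = -1 → non-residue.
(9/29) = +1 → QR.
(14/29) = -1 → non-residue.
(15/29) = -1 → non-residue.
Total quadratic residues among the 4: 1.

1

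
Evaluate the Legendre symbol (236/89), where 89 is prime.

-1

Euler's criterion: (236/89) ≡ 58^44 (mod 89).
58^2 ≡ 71 (mod 89)
58^4 ≡ 57 (mod 89)
58^8 ≡ 45 (mod 89)
58^16 ≡ 67 (mod 89)
58^32 ≡ 39 (mod 89)
58^44 = 58^(32+8+4) ≡ 88 (mod 89).
Result is 88 ≡ −1, so (236/89) = −1.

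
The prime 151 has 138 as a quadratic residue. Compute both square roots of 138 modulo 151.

17, 134

Since 151 ≡ 3 (mod 4), a square root of 138 is 138^((151+1)/4) = 138^38 mod 151.
Repeated squaring: 138^2≡18, 138^4≡22, 138^8≡31, 138^16≡55, 138^32≡5 (mod 151).
138^38 = 138^(32+4+2) ≡ 17 (mod 151).
Check: 17² = 289 ≡ 138 (mod 151). The two roots are 17 and 134.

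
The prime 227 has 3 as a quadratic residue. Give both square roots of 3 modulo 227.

Since 227 ≡ 3 (mod 4), a square root of 3 is 3^((227+1)/4) = 3^57 mod 227.
Repeated squaring: 3^2≡9, 3^4≡81, 3^8≡205, 3^16≡30, 3^32≡219 (mod 227).
3^57 = 3^(32+16+8+1) ≡ 177 (mod 227).
Check: 177² = 31329 ≡ 3 (mod 227). The two roots are 50 and 177.

50, 177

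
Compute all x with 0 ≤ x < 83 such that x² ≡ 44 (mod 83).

Since 83 ≡ 3 (mod 4), a square root of 44 is 44^((83+1)/4) = 44^21 mod 83.
Repeated squaring: 44^2≡27, 44^4≡65, 44^8≡75, 44^16≡64 (mod 83).
44^21 = 44^(16+4+1) ≡ 25 (mod 83).
Check: 25² = 625 ≡ 44 (mod 83). The two roots are 25 and 58.

25, 58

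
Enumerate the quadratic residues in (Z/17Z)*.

1,2,4,8,9,13,15,16

Square k = 1,…,8 (k and 17−k give the same square):
1²=1, 2²=4, 3²=9, 4²=16, 5²≡8, 6²≡2, 7²≡15, 8²≡13 (mod 17).
So the quadratic residues mod 17 are {1, 2, 4, 8, 9, 13, 15, 16}.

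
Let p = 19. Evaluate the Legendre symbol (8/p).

-1

Pull out 2^3: since 19 ≡ 3 (mod 8), (2/19) = -1, so (2/19)^3 = -1.
Reached (1/19) = 1. Collecting the sign flips along the way, the symbol is -1.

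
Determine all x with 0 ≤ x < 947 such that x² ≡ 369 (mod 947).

462, 485

Since 947 ≡ 3 (mod 4), a square root of 369 is 369^((947+1)/4) = 369^237 mod 947.
Repeated squaring: 369^2≡740, 369^4≡234, 369^8≡777, 369^16≡490, 369^32≡509, 369^64≡550, 369^128≡407 (mod 947).
369^237 = 369^(128+64+32+8+4+1) ≡ 485 (mod 947).
Check: 485² = 235225 ≡ 369 (mod 947). The two roots are 462 and 485.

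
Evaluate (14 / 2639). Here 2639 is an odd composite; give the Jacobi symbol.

0

Pull out 2: since 2639 ≡ 7 (mod 8), (2/2639) = +1.
Reciprocity: 7 ≡ 3 and 2639 ≡ 3 (mod 4), so (7/2639) = −(2639/7).
Reduce top mod 7: now compute (0/7).
Top reduces to 0: gcd > 1, so the symbol is 0.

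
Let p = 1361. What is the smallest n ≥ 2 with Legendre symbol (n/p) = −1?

3

(2/1361) = +1, so 2 is a residue.
(3/1361) = −1, so 3 is the smallest positive non-residue mod 1361.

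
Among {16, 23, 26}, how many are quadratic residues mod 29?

2

(16/29) = +1 → QR.
(23/29) = +1 → QR.
(26/29) = -1 → non-residue.
Total quadratic residues among the 3: 2.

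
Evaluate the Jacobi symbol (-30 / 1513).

First reduce: -30 ≡ 1483 (mod 1513).
Reciprocity: 1483 ≡ 3 and 1513 ≡ 1 (mod 4), so (1483/1513) = +(1513/1483).
Reduce top mod 1483: now compute (30/1483).
Pull out 2: since 1483 ≡ 3 (mod 8), (2/1483) = -1.
Reciprocity: 15 ≡ 3 and 1483 ≡ 3 (mod 4), so (15/1483) = −(1483/15).
Reduce top mod 15: now compute (13/15).
Reciprocity: 13 ≡ 1 and 15 ≡ 3 (mod 4), so (13/15) = +(15/13).
Reduce top mod 13: now compute (2/13).
Pull out 2: since 13 ≡ 5 (mod 8), (2/13) = -1.
Reached (1/13) = 1. Collecting the sign flips along the way, the symbol is -1.

-1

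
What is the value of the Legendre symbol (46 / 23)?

First reduce: 46 ≡ 0 (mod 23).
Top reduces to 0: gcd > 1, so the symbol is 0.

0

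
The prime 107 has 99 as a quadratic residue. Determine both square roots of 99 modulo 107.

Since 107 ≡ 3 (mod 4), a square root of 99 is 99^((107+1)/4) = 99^27 mod 107.
Repeated squaring: 99^2≡64, 99^4≡30, 99^8≡44, 99^16≡10 (mod 107).
99^27 = 99^(16+8+2+1) ≡ 62 (mod 107).
Check: 62² = 3844 ≡ 99 (mod 107). The two roots are 45 and 62.

45, 62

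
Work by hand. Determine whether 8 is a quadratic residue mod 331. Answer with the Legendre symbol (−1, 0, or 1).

Pull out 2^3: since 331 ≡ 3 (mod 8), (2/331) = -1, so (2/331)^3 = -1.
Reached (1/331) = 1. Collecting the sign flips along the way, the symbol is -1.

-1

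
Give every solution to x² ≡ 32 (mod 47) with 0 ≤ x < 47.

19, 28

Since 47 ≡ 3 (mod 4), a square root of 32 is 32^((47+1)/4) = 32^12 mod 47.
Repeated squaring: 32^2≡37, 32^4≡6, 32^8≡36 (mod 47).
32^12 = 32^(8+4) ≡ 28 (mod 47).
Check: 28² = 784 ≡ 32 (mod 47). The two roots are 19 and 28.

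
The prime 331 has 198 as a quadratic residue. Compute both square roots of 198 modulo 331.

23, 308

Since 331 ≡ 3 (mod 4), a square root of 198 is 198^((331+1)/4) = 198^83 mod 331.
Repeated squaring: 198^2≡146, 198^4≡132, 198^8≡212, 198^16≡259, 198^32≡219, 198^64≡297 (mod 331).
198^83 = 198^(64+16+2+1) ≡ 308 (mod 331).
Check: 308² = 94864 ≡ 198 (mod 331). The two roots are 23 and 308.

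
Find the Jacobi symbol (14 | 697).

1

Pull out 2: since 697 ≡ 1 (mod 8), (2/697) = +1.
Reciprocity: 7 ≡ 3 and 697 ≡ 1 (mod 4), so (7/697) = +(697/7).
Reduce top mod 7: now compute (4/7).
Pull out 2^2: since 7 ≡ 7 (mod 8), (2/7) = +1, so (2/7)^2 = +1.
Reached (1/7) = 1. Collecting the sign flips along the way, the symbol is +1.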